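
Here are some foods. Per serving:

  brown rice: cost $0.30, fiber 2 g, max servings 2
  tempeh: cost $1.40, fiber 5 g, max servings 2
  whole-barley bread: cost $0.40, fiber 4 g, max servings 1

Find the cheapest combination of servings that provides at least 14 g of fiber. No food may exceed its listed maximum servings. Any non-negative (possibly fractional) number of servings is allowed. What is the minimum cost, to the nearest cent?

$2.68

Cost per g of fiber: whole-barley bread $0.1000, brown rice $0.1500, tempeh $0.2800.
Take 1 serving of whole-barley bread: +4.0 g fiber for $0.40 (total $0.40, still need 10.0 g).
Take 2 servings of brown rice: +4.0 g fiber for $0.60 (total $1.00, still need 6.0 g).
Take 1.2 servings of tempeh: +6.0 g fiber for $1.68 (total $2.68, still need 0.0 g).
Filling from the cheapest source first is optimal under one linear minimum: $2.68.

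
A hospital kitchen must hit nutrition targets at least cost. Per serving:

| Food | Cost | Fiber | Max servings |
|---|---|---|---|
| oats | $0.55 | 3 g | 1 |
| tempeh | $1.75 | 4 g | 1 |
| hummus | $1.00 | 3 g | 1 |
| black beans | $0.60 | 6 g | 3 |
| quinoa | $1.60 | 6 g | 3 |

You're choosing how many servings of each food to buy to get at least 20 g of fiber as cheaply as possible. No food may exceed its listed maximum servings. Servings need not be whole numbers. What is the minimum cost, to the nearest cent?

$2.17

Cost per g of fiber: black beans $0.1000, oats $0.1833, quinoa $0.2667, hummus $0.3333, tempeh $0.4375.
Take 3 servings of black beans: +18.0 g fiber for $1.80 (total $1.80, still need 2.0 g).
Take 0.6667 servings of oats: +2.0 g fiber for $0.37 (total $2.17, still need 0.0 g).
Greedy by cheapest-per-g is optimal for a single linear constraint, so the minimum cost is $2.17.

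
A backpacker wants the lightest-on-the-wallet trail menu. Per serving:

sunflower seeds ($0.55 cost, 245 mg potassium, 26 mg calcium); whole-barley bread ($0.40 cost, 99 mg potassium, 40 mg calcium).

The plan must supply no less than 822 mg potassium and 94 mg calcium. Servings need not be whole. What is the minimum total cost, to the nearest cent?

sunflower seeds only: max(822/245, 94/26) = 3.615 servings → $1.99.
whole-barley bread only: max(822/99, 94/40) = 8.303 servings → $3.32.
sunflower seeds + whole-barley bread with both tight: 3.262 servings and 0.2294 servings → $1.89.
Cheapest feasible corner: $1.89.

$1.89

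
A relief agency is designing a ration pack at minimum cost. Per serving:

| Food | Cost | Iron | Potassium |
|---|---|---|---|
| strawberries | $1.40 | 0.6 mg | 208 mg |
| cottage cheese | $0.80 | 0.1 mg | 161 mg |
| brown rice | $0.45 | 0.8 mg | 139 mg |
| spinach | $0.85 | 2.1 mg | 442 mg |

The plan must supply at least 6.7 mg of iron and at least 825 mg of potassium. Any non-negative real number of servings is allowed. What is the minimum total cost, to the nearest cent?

$2.71

A basic optimal solution has at most two foods positive. Try each food alone and each pair with both targets met exactly.
strawberries only: max(6.7/0.6, 825/208) = 11.17 servings → $15.63.
cottage cheese only: max(6.7/0.1, 825/161) = 67 servings → $53.60.
brown rice only: max(6.7/0.8, 825/139) = 8.375 servings → $3.77.
spinach only: max(6.7/2.1, 825/442) = 3.19 servings → $2.71.
strawberries + cottage cheese: intersection lies outside the first quadrant.
strawberries + brown rice: the both-tight solution has a negative serving — not a feasible corner.
strawberries + spinach with both targets exact would need a negative amount; discard.
cottage cheese + brown rice: the both-tight solution has a negative serving — not a feasible corner.
cottage cheese + spinach with both targets exact would need a negative amount; discard.
brown rice + spinach: the both-tight solution has a negative serving — not a feasible corner.
Cheapest feasible corner: $2.71.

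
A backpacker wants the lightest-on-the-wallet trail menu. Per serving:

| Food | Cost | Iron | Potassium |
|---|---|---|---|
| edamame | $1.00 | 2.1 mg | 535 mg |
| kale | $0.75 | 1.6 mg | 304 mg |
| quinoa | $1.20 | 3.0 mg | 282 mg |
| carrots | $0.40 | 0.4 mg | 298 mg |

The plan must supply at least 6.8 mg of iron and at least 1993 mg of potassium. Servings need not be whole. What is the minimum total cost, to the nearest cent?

$3.52

A basic optimal solution has at most two foods positive. Try each food alone and each pair with both targets met exactly.
edamame only: max(6.8/2.1, 1993/535) = 3.725 servings → $3.73.
kale only: max(6.8/1.6, 1993/304) = 6.556 servings → $4.92.
quinoa only: max(6.8/3.0, 1993/282) = 7.067 servings → $8.48.
carrots only: max(6.8/0.4, 1993/298) = 17 servings → $6.80.
edamame + kale with both targets exact would need a negative amount; discard.
edamame + quinoa with both targets exact would need a negative amount; discard.
edamame + carrots with both tight: 2.985 servings and 1.329 servings → $3.52.
kale + quinoa: intersection lies outside the first quadrant.
kale + carrots with both tight: 3.461 servings and 3.158 servings → $3.86.
quinoa + carrots with both tight: 1.573 servings and 5.199 servings → $3.97.
The minimum over all feasible corners is $3.52.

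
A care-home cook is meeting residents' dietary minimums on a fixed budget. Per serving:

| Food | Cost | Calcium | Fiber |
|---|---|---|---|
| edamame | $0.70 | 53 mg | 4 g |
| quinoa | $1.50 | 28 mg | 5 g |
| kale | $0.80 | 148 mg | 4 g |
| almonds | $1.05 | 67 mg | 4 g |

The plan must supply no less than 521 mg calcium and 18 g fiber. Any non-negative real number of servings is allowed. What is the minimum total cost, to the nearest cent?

$3.45

edamame only: max(521/53, 18/4) = 9.83 servings → $6.88.
quinoa only: max(521/28, 18/5) = 18.61 servings → $27.91.
kale only: max(521/148, 18/4) = 4.5 servings → $3.60.
almonds only: max(521/67, 18/4) = 7.776 servings → $8.16.
edamame + quinoa: the both-tight solution has a negative serving — not a feasible corner.
edamame + kale with both tight: 1.526 servings and 2.974 servings → $3.45.
edamame + almonds with both targets exact would need a negative amount; discard.
quinoa + kale with both tight: 0.9236 servings and 3.346 servings → $4.06.
quinoa + almonds with both targets exact would need a negative amount; discard.
kale + almonds with both tight: 2.71 servings and 1.79 servings → $4.05.
The minimum over all feasible corners is $3.45.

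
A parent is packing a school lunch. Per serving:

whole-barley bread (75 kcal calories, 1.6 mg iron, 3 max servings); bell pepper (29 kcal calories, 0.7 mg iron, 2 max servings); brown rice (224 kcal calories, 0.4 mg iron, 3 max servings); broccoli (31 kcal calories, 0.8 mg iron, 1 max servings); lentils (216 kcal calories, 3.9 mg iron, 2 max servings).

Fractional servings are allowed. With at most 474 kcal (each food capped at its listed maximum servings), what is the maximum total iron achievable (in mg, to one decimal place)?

Iron per kcal: broccoli 0.02581, bell pepper 0.02414, whole-barley bread 0.02133, lentils 0.01806, brown rice 0.001786.
Take 1 serving of broccoli: uses 31 kcal, +0.8 mg iron (running total 0.8 mg).
Take 2 servings of bell pepper: uses 58 kcal, +1.4 mg iron (running total 2.2 mg).
Take 3 servings of whole-barley bread: uses 225 kcal, +4.8 mg iron (running total 7.0 mg).
Take 0.7407 servings of lentils: uses 160 kcal, +2.9 mg iron (running total 9.9 mg).
Filling greedily by iron-per-kcal is optimal for one linear limit, giving 9.9 mg.

9.9 mg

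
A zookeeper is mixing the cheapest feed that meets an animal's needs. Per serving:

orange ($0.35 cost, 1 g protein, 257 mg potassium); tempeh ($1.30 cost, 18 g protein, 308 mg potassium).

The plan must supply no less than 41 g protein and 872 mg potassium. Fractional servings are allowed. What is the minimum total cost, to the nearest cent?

An LP optimum is at a vertex; with two nutrient constraints at most two foods are used. Check each candidate.
orange only: max(41/1, 872/257) = 41 servings → $14.35.
tempeh only: max(41/18, 872/308) = 2.831 servings → $3.68.
orange + tempeh with both tight: 0.7105 servings and 2.238 servings → $3.16.
The minimum over all feasible corners is $3.16.

$3.16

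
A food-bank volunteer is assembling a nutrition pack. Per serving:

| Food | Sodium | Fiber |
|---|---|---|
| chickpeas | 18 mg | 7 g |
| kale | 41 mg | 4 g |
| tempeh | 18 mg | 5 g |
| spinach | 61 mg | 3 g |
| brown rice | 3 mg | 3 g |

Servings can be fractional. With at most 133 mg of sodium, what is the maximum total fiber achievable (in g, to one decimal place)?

Fiber per mg sodium: brown rice 1, chickpeas 0.3889, tempeh 0.2778, kale 0.09756, spinach 0.04918.
With no serving limits, spend the whole sodium allowance on brown rice: 133 mg / 3 mg × 3 g = 133.0 g.

133.0 g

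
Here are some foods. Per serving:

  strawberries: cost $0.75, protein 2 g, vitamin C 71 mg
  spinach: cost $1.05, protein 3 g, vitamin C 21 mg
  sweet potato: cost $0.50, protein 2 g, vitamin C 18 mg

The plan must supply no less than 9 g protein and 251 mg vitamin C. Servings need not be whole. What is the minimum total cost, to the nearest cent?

$3.05

Compare the cost at each extreme point of the feasible region.
strawberries only: max(9/2, 251/71) = 4.5 servings → $3.38.
spinach only: max(9/3, 251/21) = 11.95 servings → $12.55.
sweet potato only: max(9/2, 251/18) = 13.94 servings → $6.97.
strawberries + spinach with both tight: 3.298 servings and 0.8012 servings → $3.31.
strawberries + sweet potato with both tight: 3.208 servings and 1.292 servings → $3.05.
spinach + sweet potato: the both-tight solution has a negative serving — not a feasible corner.
The minimum over all feasible corners is $3.05.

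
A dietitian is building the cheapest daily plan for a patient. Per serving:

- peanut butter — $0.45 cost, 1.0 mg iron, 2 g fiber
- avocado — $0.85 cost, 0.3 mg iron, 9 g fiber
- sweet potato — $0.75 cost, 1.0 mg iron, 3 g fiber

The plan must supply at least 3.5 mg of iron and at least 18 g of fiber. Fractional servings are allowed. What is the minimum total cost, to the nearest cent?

$2.51

This is a tiny linear program; its minimum lies at a vertex of the feasible set. List the vertices and price them.
peanut butter only: max(3.5/1.0, 18/2) = 9 servings → $4.05.
avocado only: max(3.5/0.3, 18/9) = 11.67 servings → $9.92.
sweet potato only: max(3.5/1.0, 18/3) = 6 servings → $4.50.
peanut butter + avocado with both tight: 3.107 servings and 1.31 servings → $2.51.
peanut butter + sweet potato with both targets exact would need a negative amount; discard.
avocado + sweet potato with both tight: 0.9259 servings and 3.222 servings → $3.20.
So the least-cost plan costs $2.51.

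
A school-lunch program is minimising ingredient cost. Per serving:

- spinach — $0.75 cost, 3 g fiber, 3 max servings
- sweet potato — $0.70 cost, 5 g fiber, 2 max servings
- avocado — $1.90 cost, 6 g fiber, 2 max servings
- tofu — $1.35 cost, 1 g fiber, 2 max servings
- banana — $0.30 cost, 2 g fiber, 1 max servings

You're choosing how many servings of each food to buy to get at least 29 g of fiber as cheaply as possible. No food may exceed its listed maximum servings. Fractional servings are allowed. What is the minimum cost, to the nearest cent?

$6.48

Cost per g of fiber: sweet potato $0.1400, banana $0.1500, spinach $0.2500, avocado $0.3167, tofu $1.3500.
Take 2 servings of sweet potato: +10.0 g fiber for $1.40 (total $1.40, still need 19.0 g).
Take 1 serving of banana: +2.0 g fiber for $0.30 (total $1.70, still need 17.0 g).
Take 3 servings of spinach: +9.0 g fiber for $2.25 (total $3.95, still need 8.0 g).
Take 1.333 servings of avocado: +8.0 g fiber for $2.53 (total $6.48, still need 0.0 g).
Greedy by cheapest-per-g is optimal for a single linear constraint, so the minimum cost is $6.48.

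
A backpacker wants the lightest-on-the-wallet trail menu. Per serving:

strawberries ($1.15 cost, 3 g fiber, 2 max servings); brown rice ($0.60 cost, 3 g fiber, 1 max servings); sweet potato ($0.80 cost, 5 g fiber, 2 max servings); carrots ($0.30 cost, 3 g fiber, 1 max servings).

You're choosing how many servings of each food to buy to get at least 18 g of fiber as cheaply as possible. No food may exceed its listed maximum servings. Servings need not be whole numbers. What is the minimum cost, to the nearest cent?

$3.27

Cost per g of fiber: carrots $0.1000, sweet potato $0.1600, brown rice $0.2000, strawberries $0.3833.
Take 1 serving of carrots: +3.0 g fiber for $0.30 (total $0.30, still need 15.0 g).
Take 2 servings of sweet potato: +10.0 g fiber for $1.60 (total $1.90, still need 5.0 g).
Take 1 serving of brown rice: +3.0 g fiber for $0.60 (total $2.50, still need 2.0 g).
Take 0.6667 servings of strawberries: +2.0 g fiber for $0.77 (total $3.27, still need 0.0 g).
Greedy by cheapest-per-g is optimal for a single linear constraint, so the minimum cost is $3.27.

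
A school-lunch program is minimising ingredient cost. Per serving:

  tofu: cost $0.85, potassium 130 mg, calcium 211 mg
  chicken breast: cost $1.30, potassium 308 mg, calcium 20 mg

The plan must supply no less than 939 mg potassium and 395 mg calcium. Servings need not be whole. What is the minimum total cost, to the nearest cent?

$4.46

Check every corner: each single food scaled to meet both minima, and each pair solved so both constraints bind.
tofu only: max(939/130, 395/211) = 7.223 servings → $6.14.
chicken breast only: max(939/308, 395/20) = 19.75 servings → $25.68.
tofu + chicken breast with both tight: 1.649 servings and 2.353 servings → $4.46.
So the least-cost plan costs $4.46.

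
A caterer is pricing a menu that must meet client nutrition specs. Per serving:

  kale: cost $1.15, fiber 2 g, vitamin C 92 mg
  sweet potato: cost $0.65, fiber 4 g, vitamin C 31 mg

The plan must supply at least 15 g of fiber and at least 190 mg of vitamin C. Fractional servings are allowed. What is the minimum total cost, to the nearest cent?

At the optimum either one food covers both requirements or two foods hit both targets exactly; no other combination can be cheaper.
kale only: max(15/2, 190/92) = 7.5 servings → $8.62.
sweet potato only: max(15/4, 190/31) = 6.129 servings → $3.98.
kale + sweet potato with both tight: 0.9641 servings and 3.268 servings → $3.23.
Cheapest feasible corner: $3.23.

$3.23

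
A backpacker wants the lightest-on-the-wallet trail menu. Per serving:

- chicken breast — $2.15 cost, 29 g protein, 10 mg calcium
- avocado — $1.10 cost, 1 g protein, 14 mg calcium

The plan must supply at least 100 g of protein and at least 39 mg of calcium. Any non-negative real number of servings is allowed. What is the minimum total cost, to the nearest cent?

This is a tiny linear program; its minimum lies at a vertex of the feasible set. List the vertices and price them.
chicken breast only: max(100/29, 39/10) = 3.9 servings → $8.38.
avocado only: max(100/1, 39/14) = 100 servings → $110.00.
chicken breast + avocado with both tight: 3.437 servings and 0.3308 servings → $7.75.
The minimum over all feasible corners is $7.75.

$7.75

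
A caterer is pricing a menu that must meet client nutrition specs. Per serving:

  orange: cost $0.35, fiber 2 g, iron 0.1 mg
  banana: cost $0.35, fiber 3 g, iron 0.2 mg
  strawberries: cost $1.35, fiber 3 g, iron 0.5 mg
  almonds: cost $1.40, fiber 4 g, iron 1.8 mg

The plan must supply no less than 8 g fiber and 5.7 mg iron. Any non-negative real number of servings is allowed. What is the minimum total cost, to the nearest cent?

$4.43

At the optimum either one food covers both requirements or two foods hit both targets exactly; no other combination can be cheaper.
orange only: max(8/2, 5.7/0.1) = 57 servings → $19.95.
banana only: max(8/3, 5.7/0.2) = 28.5 servings → $9.97.
strawberries only: max(8/3, 5.7/0.5) = 11.4 servings → $15.39.
almonds only: max(8/4, 5.7/1.8) = 3.167 servings → $4.43.
orange + banana: the both-tight solution has a negative serving — not a feasible corner.
orange + strawberries: intersection lies outside the first quadrant.
orange + almonds with both targets exact would need a negative amount; discard.
banana + strawberries: the both-tight solution has a negative serving — not a feasible corner.
banana + almonds: intersection lies outside the first quadrant.
strawberries + almonds: intersection lies outside the first quadrant.
The minimum over all feasible corners is $4.43.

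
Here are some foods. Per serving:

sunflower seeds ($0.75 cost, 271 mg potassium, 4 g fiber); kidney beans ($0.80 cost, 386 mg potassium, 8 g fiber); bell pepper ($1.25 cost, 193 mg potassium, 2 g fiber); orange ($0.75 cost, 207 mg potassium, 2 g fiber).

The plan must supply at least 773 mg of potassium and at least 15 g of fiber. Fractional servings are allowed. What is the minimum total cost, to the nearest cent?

sunflower seeds only: max(773/271, 15/4) = 3.75 servings → $2.81.
kidney beans only: max(773/386, 15/8) = 2.003 servings → $1.60.
bell pepper only: max(773/193, 15/2) = 7.5 servings → $9.38.
orange only: max(773/207, 15/2) = 7.5 servings → $5.62.
sunflower seeds + kidney beans with both tight: 0.6314 servings and 1.559 servings → $1.72.
sunflower seeds + bell pepper: the both-tight solution has a negative serving — not a feasible corner.
sunflower seeds + orange: intersection lies outside the first quadrant.
kidney beans + bell pepper with both tight: 1.747 servings and 0.5104 servings → $2.04.
kidney beans + orange with both tight: 1.764 servings and 0.4457 servings → $1.75.
bell pepper + orange: intersection lies outside the first quadrant.
The minimum over all feasible corners is $1.60.

$1.60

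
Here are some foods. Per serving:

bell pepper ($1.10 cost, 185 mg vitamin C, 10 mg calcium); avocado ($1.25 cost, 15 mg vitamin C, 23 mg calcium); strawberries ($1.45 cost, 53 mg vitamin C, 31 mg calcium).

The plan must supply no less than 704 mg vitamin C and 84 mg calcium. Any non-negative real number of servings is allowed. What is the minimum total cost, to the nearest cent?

A basic optimal solution has at most two foods positive. Try each food alone and each pair with both targets met exactly.
bell pepper only: max(704/185, 84/10) = 8.4 servings → $9.24.
avocado only: max(704/15, 84/23) = 46.93 servings → $58.67.
strawberries only: max(704/53, 84/31) = 13.28 servings → $19.26.
bell pepper + avocado with both tight: 3.638 servings and 2.071 servings → $6.59.
bell pepper + strawberries with both tight: 3.338 servings and 1.633 servings → $6.04.
avocado + strawberries: intersection lies outside the first quadrant.
So the least-cost plan costs $6.04.

$6.04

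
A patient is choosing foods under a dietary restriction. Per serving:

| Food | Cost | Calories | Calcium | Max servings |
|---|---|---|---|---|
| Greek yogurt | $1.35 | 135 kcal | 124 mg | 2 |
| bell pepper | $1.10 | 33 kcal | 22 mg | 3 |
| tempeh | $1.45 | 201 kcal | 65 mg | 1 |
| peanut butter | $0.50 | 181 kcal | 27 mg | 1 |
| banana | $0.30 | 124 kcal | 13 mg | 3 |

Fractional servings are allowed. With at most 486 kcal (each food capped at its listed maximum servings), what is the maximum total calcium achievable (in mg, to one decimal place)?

351.8 mg

Calcium per kcal: Greek yogurt 0.9185, bell pepper 0.6667, tempeh 0.3234, peanut butter 0.1492, banana 0.1048.
Take 2 servings of Greek yogurt: uses 270 kcal, +248.0 mg calcium (running total 248.0 mg).
Take 3 servings of bell pepper: uses 99 kcal, +66.0 mg calcium (running total 314.0 mg).
Take 0.5821 servings of tempeh: uses 117 kcal, +37.8 mg calcium (running total 351.8 mg).
Greedy by best ratio exhausts the calories allowance optimally: 351.8 mg.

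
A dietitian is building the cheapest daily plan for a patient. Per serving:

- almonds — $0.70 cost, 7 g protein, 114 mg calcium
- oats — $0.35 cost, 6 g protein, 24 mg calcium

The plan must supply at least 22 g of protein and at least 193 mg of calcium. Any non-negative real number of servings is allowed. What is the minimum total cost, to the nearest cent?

almonds only: max(22/7, 193/114) = 3.143 servings → $2.20.
oats only: max(22/6, 193/24) = 8.042 servings → $2.81.
almonds + oats with both tight: 1.221 servings and 2.242 servings → $1.64.
The minimum over all feasible corners is $1.64.

$1.64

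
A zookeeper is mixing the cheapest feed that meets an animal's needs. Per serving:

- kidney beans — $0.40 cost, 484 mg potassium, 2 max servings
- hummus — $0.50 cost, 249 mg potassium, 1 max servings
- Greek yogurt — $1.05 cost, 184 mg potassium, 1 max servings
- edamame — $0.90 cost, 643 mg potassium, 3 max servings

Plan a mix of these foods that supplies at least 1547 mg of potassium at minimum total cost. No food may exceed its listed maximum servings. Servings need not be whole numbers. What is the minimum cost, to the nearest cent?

Cost per mg of potassium: kidney beans $0.0008, edamame $0.0014, hummus $0.0020, Greek yogurt $0.0057.
Take 2 servings of kidney beans: +968.0 mg potassium for $0.80 (total $0.80, still need 579.0 mg).
Take 0.9005 servings of edamame: +579.0 mg potassium for $0.81 (total $1.61, still need 0.0 mg).
Greedy by cheapest-per-mg is optimal for a single linear constraint, so the minimum cost is $1.61.

$1.61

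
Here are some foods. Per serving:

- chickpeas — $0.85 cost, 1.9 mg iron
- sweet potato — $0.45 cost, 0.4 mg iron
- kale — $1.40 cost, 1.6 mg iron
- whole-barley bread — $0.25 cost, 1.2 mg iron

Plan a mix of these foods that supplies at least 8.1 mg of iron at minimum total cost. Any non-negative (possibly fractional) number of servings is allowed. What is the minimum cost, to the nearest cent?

Cost per mg of iron: whole-barley bread $0.2083, chickpeas $0.4474, kale $0.8750, sweet potato $1.1250.
With no serving limits, use only whole-barley bread: 8.1 mg / 1.2 mg = 6.75 servings × $0.25 = $1.69.

$1.69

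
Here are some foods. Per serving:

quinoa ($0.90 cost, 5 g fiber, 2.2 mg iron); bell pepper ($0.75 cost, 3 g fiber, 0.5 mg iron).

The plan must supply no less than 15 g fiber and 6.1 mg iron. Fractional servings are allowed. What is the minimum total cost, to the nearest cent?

Two binding constraints pin down two serving amounts, so the optimal mix uses at most two foods. The candidates are each food alone (scaled to the tighter of fiber/iron) and each pair with both constraints tight.
quinoa only: max(15/5, 6.1/2.2) = 3 servings → $2.70.
bell pepper only: max(15/3, 6.1/0.5) = 12.2 servings → $9.15.
quinoa + bell pepper with both tight: 2.634 servings and 0.6098 servings → $2.83.
The minimum over all feasible corners is $2.70.

$2.70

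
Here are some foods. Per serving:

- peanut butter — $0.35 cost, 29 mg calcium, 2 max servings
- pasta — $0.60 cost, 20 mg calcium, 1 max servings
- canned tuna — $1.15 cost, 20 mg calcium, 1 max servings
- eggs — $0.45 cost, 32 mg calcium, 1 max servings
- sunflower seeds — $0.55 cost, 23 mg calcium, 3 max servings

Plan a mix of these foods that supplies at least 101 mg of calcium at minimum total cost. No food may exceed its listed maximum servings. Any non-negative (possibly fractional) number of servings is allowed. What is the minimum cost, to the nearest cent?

$1.41

Cost per mg of calcium: peanut butter $0.0121, eggs $0.0141, sunflower seeds $0.0239, pasta $0.0300, canned tuna $0.0575.
Take 2 servings of peanut butter: +58.0 mg calcium for $0.70 (total $0.70, still need 43.0 mg).
Take 1 serving of eggs: +32.0 mg calcium for $0.45 (total $1.15, still need 11.0 mg).
Take 0.4783 servings of sunflower seeds: +11.0 mg calcium for $0.26 (total $1.41, still need 0.0 mg).
Greedy by cheapest-per-mg is optimal for a single linear constraint, so the minimum cost is $1.41.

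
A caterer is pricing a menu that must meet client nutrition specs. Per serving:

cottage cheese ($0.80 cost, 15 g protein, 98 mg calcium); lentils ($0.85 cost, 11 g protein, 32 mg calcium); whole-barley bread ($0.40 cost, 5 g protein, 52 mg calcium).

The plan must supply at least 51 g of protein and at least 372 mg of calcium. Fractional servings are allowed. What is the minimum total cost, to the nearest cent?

cottage cheese only: max(51/15, 372/98) = 3.796 servings → $3.04.
lentils only: max(51/11, 372/32) = 11.62 servings → $9.88.
whole-barley bread only: max(51/5, 372/52) = 10.2 servings → $4.08.
cottage cheese + lentils: intersection lies outside the first quadrant.
cottage cheese + whole-barley bread with both tight: 2.731 servings and 2.007 servings → $2.99.
lentils + whole-barley bread with both tight: 1.922 servings and 5.971 servings → $4.02.
So the least-cost plan costs $2.99.

$2.99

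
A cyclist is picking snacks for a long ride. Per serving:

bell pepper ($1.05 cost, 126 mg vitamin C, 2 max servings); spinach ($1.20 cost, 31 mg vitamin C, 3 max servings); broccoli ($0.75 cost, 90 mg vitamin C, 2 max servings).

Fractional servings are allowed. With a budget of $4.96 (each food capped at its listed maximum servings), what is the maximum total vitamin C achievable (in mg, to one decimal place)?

Vitamin C per dollar: bell pepper 120, broccoli 120, spinach 25.83.
Take 2 servings of bell pepper: spends $2.10, +252.0 mg vitamin C (running total 252.0 mg).
Take 2 servings of broccoli: spends $1.50, +180.0 mg vitamin C (running total 432.0 mg).
Take 1.133 servings of spinach: spends $1.36, +35.1 mg vitamin C (running total 467.1 mg).
Filling greedily by vitamin C-per-dollar is optimal for one linear limit, giving 467.1 mg.

467.1 mg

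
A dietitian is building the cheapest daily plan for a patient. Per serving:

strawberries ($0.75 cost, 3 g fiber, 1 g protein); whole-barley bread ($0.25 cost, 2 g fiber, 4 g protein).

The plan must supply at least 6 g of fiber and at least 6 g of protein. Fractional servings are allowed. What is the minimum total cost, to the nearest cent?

$0.75

A basic optimal solution has at most two foods positive. Try each food alone and each pair with both targets met exactly.
strawberries only: max(6/3, 6/1) = 6 servings → $4.50.
whole-barley bread only: max(6/2, 6/4) = 3 servings → $0.75.
strawberries + whole-barley bread with both tight: 1.2 servings and 1.2 servings → $1.20.
So the least-cost plan costs $0.75.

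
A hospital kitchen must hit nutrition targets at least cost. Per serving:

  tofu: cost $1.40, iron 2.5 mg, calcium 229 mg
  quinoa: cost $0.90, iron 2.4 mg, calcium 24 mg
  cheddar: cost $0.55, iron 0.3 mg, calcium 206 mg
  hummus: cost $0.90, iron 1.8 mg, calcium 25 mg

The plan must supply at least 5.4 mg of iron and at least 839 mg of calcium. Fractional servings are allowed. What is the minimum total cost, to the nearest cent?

$3.72

Check every corner: each single food scaled to meet both minima, and each pair solved so both constraints bind.
tofu only: max(5.4/2.5, 839/229) = 3.664 servings → $5.13.
quinoa only: max(5.4/2.4, 839/24) = 34.96 servings → $31.46.
cheddar only: max(5.4/0.3, 839/206) = 18 servings → $9.90.
hummus only: max(5.4/1.8, 839/25) = 33.56 servings → $30.20.
tofu + quinoa: the both-tight solution has a negative serving — not a feasible corner.
tofu + cheddar with both tight: 1.929 servings and 1.929 servings → $3.76.
tofu + hummus: the both-tight solution has a negative serving — not a feasible corner.
quinoa + cheddar with both tight: 1.767 servings and 3.867 servings → $3.72.
quinoa + hummus with both targets exact would need a negative amount; discard.
cheddar + hummus with both tight: 3.785 servings and 2.369 servings → $4.21.
So the least-cost plan costs $3.72.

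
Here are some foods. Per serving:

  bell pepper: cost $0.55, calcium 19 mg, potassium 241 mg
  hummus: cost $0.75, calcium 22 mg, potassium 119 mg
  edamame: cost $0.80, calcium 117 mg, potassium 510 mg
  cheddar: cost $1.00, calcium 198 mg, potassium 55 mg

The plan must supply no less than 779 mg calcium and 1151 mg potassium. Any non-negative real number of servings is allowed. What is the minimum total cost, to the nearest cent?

$4.34

Two binding constraints pin down two serving amounts, so the optimal mix uses at most two foods. The candidates are each food alone (scaled to the tighter of calcium/potassium) and each pair with both constraints tight.
bell pepper only: max(779/19, 1151/241) = 41 servings → $22.55.
hummus only: max(779/22, 1151/119) = 35.41 servings → $26.56.
edamame only: max(779/117, 1151/510) = 6.658 servings → $5.33.
cheddar only: max(779/198, 1151/55) = 20.93 servings → $20.93.
bell pepper + hummus: intersection lies outside the first quadrant.
bell pepper + edamame: intersection lies outside the first quadrant.
bell pepper + cheddar with both tight: 3.965 servings and 3.554 servings → $5.73.
hummus + edamame: intersection lies outside the first quadrant.
hummus + cheddar with both tight: 8.279 servings and 3.014 servings → $9.22.
edamame + cheddar with both tight: 1.957 servings and 2.778 servings → $4.34.
So the least-cost plan costs $4.34.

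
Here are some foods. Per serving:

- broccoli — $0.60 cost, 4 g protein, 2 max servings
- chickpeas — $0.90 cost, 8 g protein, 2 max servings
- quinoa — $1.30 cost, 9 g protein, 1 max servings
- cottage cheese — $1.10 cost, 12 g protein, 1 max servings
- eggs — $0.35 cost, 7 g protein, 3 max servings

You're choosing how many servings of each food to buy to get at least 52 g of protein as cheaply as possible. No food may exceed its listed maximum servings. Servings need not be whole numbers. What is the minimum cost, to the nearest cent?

Cost per g of protein: eggs $0.0500, cottage cheese $0.0917, chickpeas $0.1125, quinoa $0.1444, broccoli $0.1500.
Take 3 servings of eggs: +21.0 g protein for $1.05 (total $1.05, still need 31.0 g).
Take 1 serving of cottage cheese: +12.0 g protein for $1.10 (total $2.15, still need 19.0 g).
Take 2 servings of chickpeas: +16.0 g protein for $1.80 (total $3.95, still need 3.0 g).
Take 0.3333 servings of quinoa: +3.0 g protein for $0.43 (total $4.38, still need 0.0 g).
Filling from the cheapest source first is optimal under one linear minimum: $4.38.

$4.38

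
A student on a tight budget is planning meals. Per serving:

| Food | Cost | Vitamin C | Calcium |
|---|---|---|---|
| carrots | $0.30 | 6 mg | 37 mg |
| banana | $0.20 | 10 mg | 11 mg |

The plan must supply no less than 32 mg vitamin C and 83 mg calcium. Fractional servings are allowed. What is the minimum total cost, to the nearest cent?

$0.92

Minimising a linear cost over {vitamin C ≥ 32, calcium ≥ 83, servings ≥ 0} — the optimum is at a vertex, using one or two foods.
carrots only: max(32/6, 83/37) = 5.333 servings → $1.60.
banana only: max(32/10, 83/11) = 7.545 servings → $1.51.
carrots + banana with both tight: 1.572 servings and 2.257 servings → $0.92.
The minimum over all feasible corners is $0.92.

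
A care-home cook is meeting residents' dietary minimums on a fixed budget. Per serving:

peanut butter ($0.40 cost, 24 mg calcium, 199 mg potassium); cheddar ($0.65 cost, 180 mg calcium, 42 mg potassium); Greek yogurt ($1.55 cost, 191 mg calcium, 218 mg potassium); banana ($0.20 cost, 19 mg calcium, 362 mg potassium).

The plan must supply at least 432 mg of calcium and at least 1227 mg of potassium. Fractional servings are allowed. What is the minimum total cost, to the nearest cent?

This is a tiny linear program; its minimum lies at a vertex of the feasible set. List the vertices and price them.
peanut butter only: max(432/24, 1227/199) = 18 servings → $7.20.
cheddar only: max(432/180, 1227/42) = 29.21 servings → $18.99.
Greek yogurt only: max(432/191, 1227/218) = 5.628 servings → $8.72.
banana only: max(432/19, 1227/362) = 22.74 servings → $4.55.
peanut butter + cheddar with both tight: 5.823 servings and 1.624 servings → $3.38.
peanut butter + Greek yogurt with both tight: 4.277 servings and 1.724 servings → $4.38.
peanut butter + banana with both targets exact would need a negative amount; discard.
cheddar + Greek yogurt: intersection lies outside the first quadrant.
cheddar + banana with both tight: 2.068 servings and 3.15 servings → $1.97.
Greek yogurt + banana with both tight: 2.047 servings and 2.157 servings → $3.60.
So the least-cost plan costs $1.97.

$1.97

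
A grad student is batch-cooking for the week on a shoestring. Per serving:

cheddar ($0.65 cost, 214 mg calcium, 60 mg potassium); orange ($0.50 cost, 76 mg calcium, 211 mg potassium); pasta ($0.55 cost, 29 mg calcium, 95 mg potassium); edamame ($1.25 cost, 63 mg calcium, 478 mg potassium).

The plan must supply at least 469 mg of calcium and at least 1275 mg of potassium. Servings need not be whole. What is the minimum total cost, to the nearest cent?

$3.05

This is a tiny linear program; its minimum lies at a vertex of the feasible set. List the vertices and price them.
cheddar only: max(469/214, 1275/60) = 21.25 servings → $13.81.
orange only: max(469/76, 1275/211) = 6.171 servings → $3.09.
pasta only: max(469/29, 1275/95) = 16.17 servings → $8.89.
edamame only: max(469/63, 1275/478) = 7.444 servings → $9.31.
cheddar + orange with both tight: 0.05072 servings and 6.028 servings → $3.05.
cheddar + pasta with both tight: 0.4077 servings and 13.16 servings → $7.50.
cheddar + edamame with both tight: 1.46 servings and 2.484 servings → $4.05.
orange + pasta with both targets exact would need a negative amount; discard.
orange + edamame: the both-tight solution has a negative serving — not a feasible corner.
pasta + edamame: the both-tight solution has a negative serving — not a feasible corner.
So the least-cost plan costs $3.05.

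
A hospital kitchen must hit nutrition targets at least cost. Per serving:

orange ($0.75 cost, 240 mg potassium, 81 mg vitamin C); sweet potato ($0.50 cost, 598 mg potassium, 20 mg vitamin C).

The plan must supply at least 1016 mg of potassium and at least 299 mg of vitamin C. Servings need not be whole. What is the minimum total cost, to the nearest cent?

orange only: max(1016/240, 299/81) = 4.233 servings → $3.17.
sweet potato only: max(1016/598, 299/20) = 14.95 servings → $7.47.
orange + sweet potato with both tight: 3.632 servings and 0.2414 servings → $2.84.
So the least-cost plan costs $2.84.

$2.84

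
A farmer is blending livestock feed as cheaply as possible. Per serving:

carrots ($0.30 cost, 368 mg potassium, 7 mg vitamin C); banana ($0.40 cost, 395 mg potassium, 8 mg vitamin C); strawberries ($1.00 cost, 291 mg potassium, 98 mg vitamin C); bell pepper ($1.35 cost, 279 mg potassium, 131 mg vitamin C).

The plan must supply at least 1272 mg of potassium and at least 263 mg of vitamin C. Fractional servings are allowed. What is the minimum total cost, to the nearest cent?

At the optimum either one food covers both requirements or two foods hit both targets exactly; no other combination can be cheaper.
carrots only: max(1272/368, 263/7) = 37.57 servings → $11.27.
banana only: max(1272/395, 263/8) = 32.88 servings → $13.15.
strawberries only: max(1272/291, 263/98) = 4.371 servings → $4.37.
bell pepper only: max(1272/279, 263/131) = 4.559 servings → $6.15.
carrots + banana with both targets exact would need a negative amount; discard.
carrots + strawberries with both tight: 1.414 servings and 2.583 servings → $3.01.
carrots + bell pepper with both tight: 2.016 servings and 1.9 servings → $3.17.
banana + strawberries with both tight: 1.323 servings and 2.576 servings → $3.10.
banana + bell pepper with both tight: 1.883 servings and 1.893 servings → $3.31.
strawberries + bell pepper: the both-tight solution has a negative serving — not a feasible corner.
So the least-cost plan costs $3.01.

$3.01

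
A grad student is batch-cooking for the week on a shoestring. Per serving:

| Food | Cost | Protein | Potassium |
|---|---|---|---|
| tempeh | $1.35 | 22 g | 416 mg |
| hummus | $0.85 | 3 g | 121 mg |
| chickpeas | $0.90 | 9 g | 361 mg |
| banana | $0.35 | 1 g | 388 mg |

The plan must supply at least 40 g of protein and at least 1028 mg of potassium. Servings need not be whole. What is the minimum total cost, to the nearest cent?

$2.67

Minimising a linear cost over {protein ≥ 40, potassium ≥ 1028, servings ≥ 0} — the optimum is at a vertex, using one or two foods.
tempeh only: max(40/22, 1028/416) = 2.471 servings → $3.34.
hummus only: max(40/3, 1028/121) = 13.33 servings → $11.33.
chickpeas only: max(40/9, 1028/361) = 4.444 servings → $4.00.
banana only: max(40/1, 1028/388) = 40 servings → $14.00.
tempeh + hummus with both tight: 1.242 servings and 4.226 servings → $5.27.
tempeh + chickpeas with both tight: 1.236 servings and 1.424 servings → $2.95.
tempeh + banana with both tight: 1.785 servings and 0.736 servings → $2.67.
hummus + chickpeas: intersection lies outside the first quadrant.
hummus + banana: intersection lies outside the first quadrant.
chickpeas + banana: the both-tight solution has a negative serving — not a feasible corner.
Cheapest feasible corner: $2.67.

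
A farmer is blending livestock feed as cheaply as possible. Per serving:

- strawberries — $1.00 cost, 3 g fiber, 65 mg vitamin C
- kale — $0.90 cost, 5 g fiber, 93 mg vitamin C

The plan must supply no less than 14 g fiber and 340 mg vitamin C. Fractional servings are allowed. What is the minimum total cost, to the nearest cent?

$3.29

strawberries only: max(14/3, 340/65) = 5.231 servings → $5.23.
kale only: max(14/5, 340/93) = 3.656 servings → $3.29.
strawberries + kale with both targets exact would need a negative amount; discard.
The minimum over all feasible corners is $3.29.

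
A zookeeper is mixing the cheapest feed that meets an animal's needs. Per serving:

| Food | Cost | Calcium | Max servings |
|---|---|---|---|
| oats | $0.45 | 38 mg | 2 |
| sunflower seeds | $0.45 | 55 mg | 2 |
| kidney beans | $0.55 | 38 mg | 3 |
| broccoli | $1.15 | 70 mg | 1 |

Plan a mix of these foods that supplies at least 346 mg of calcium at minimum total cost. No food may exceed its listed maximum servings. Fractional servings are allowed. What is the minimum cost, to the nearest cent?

Cost per mg of calcium: sunflower seeds $0.0082, oats $0.0118, kidney beans $0.0145, broccoli $0.0164.
Take 2 servings of sunflower seeds: +110.0 mg calcium for $0.90 (total $0.90, still need 236.0 mg).
Take 2 servings of oats: +76.0 mg calcium for $0.90 (total $1.80, still need 160.0 mg).
Take 3 servings of kidney beans: +114.0 mg calcium for $1.65 (total $3.45, still need 46.0 mg).
Take 0.6571 servings of broccoli: +46.0 mg calcium for $0.76 (total $4.21, still need 0.0 mg).
Greedy by cheapest-per-mg is optimal for a single linear constraint, so the minimum cost is $4.21.

$4.21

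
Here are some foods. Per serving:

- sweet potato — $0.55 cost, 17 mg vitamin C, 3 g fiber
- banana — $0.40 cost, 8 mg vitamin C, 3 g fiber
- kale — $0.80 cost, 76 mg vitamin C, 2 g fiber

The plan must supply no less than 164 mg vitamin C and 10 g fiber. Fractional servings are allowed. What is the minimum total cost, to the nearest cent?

$2.37

Two binding constraints pin down two serving amounts, so the optimal mix uses at most two foods. The candidates are each food alone (scaled to the tighter of vitamin C/fiber) and each pair with both constraints tight.
sweet potato only: max(164/17, 10/3) = 9.647 servings → $5.31.
banana only: max(164/8, 10/3) = 20.5 servings → $8.20.
kale only: max(164/76, 10/2) = 5 servings → $4.00.
sweet potato + banana: intersection lies outside the first quadrant.
sweet potato + kale with both tight: 2.227 servings and 1.66 servings → $2.55.
banana + kale with both tight: 2.038 servings and 1.943 servings → $2.37.
The minimum over all feasible corners is $2.37.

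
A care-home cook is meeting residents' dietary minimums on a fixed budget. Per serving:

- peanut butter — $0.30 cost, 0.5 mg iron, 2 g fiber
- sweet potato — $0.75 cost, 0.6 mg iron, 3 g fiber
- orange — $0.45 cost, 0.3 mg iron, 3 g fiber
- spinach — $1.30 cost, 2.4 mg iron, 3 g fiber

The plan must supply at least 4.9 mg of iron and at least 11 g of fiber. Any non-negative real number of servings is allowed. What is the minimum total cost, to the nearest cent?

$2.76

For a min-cost LP with two ≥-constraints, a basic feasible solution has at most two positive variables.
peanut butter only: max(4.9/0.5, 11/2) = 9.8 servings → $2.94.
sweet potato only: max(4.9/0.6, 11/3) = 8.167 servings → $6.12.
orange only: max(4.9/0.3, 11/3) = 16.33 servings → $7.35.
spinach only: max(4.9/2.4, 11/3) = 3.667 servings → $4.77.
peanut butter + sweet potato: the both-tight solution has a negative serving — not a feasible corner.
peanut butter + orange with both targets exact would need a negative amount; discard.
peanut butter + spinach with both tight: 3.545 servings and 1.303 servings → $2.76.
sweet potato + orange: the both-tight solution has a negative serving — not a feasible corner.
sweet potato + spinach with both tight: 2.167 servings and 1.5 servings → $3.58.
orange + spinach with both tight: 1.857 servings and 1.81 servings → $3.19.
Cheapest feasible corner: $2.76.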